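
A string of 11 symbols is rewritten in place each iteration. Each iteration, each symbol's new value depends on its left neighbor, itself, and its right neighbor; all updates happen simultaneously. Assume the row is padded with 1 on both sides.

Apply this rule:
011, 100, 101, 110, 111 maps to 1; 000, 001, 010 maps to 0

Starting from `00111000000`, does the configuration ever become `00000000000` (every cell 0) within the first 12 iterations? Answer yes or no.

10111100000
11111110000
11111111000
11111111100
11111111110
11111111111
11111111111  (fixed point — unchanged through iteration 12)
iteration 12 is 11111111111, still not uniform 0

no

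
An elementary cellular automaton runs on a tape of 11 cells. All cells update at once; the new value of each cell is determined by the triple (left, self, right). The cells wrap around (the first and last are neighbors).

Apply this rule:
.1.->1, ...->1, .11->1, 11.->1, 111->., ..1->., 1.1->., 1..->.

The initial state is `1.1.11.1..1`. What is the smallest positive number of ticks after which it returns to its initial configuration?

1.1.11.1..1

1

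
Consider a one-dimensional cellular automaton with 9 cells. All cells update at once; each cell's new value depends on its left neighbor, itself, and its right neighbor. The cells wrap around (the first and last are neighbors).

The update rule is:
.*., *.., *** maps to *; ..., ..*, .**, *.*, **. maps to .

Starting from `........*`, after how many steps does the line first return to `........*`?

*.......*
.*.......
.**......
...*.....
...**....
.....*...
.....**..
.......*.
.......**
*........
**.......
..*......
..**.....
....*....
....**...
......*..
......**.
........*

18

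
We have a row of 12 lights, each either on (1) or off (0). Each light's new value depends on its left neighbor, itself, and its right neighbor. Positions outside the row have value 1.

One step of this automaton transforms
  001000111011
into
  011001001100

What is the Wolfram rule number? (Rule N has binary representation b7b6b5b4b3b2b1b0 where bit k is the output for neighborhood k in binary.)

102

position 7: 111 → 0  (bit 7 = 0)
position 8: 110 → 1  (bit 6 = 1)
position 9: 101 → 1  (bit 5 = 1)
position 0: 100 → 0  (bit 4 = 0)
position 6: 011 → 0  (bit 3 = 0)
position 2: 010 → 1  (bit 2 = 1)
position 1: 001 → 1  (bit 1 = 1)
position 4: 000 → 0  (bit 0 = 0)
bits b7..b0 = 01100110 = 102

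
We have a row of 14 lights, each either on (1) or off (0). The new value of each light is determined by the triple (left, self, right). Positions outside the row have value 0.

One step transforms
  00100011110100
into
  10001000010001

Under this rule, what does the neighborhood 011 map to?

0

At position 6 the neighborhood is 011; the next row has 0 there.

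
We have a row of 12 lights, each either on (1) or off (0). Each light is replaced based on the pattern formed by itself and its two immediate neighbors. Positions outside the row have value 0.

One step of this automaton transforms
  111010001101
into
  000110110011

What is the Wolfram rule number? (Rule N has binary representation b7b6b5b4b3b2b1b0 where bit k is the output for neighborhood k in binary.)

39

position 1: 111 → 0  (bit 7 = 0)
position 2: 110 → 0  (bit 6 = 0)
position 3: 101 → 1  (bit 5 = 1)
position 5: 100 → 0  (bit 4 = 0)
position 0: 011 → 0  (bit 3 = 0)
position 4: 010 → 1  (bit 2 = 1)
position 7: 001 → 1  (bit 1 = 1)
position 6: 000 → 1  (bit 0 = 1)
bits b7..b0 = 00100111 = 39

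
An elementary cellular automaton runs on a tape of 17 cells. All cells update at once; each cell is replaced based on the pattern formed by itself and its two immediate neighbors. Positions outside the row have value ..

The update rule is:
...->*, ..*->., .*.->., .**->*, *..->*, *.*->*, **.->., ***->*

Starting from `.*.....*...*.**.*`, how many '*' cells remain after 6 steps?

8

..****..**..**.*.
*.***.*.*.*.*.*.*
.***.*.*.*.*.*.*.
.**.*.*.*.*.*.*.*
.*.*.*.*.*.*.*.*.
..*.*.*.*.*.*.*.*
count of *: 8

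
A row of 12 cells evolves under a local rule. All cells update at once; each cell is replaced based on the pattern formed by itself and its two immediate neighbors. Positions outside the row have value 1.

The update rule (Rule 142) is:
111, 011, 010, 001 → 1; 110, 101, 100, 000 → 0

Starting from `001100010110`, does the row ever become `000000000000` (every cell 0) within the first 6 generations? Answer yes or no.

no

011000110100
010001100101
010011001101
010110011001
010100110011
010101100111
generation 6 is 010101100111, still not uniform 0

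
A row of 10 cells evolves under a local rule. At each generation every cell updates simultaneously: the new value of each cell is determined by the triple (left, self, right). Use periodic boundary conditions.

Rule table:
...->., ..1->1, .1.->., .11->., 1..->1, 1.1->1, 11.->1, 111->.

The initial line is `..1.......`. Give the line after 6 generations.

generation 1: .1.1......
generation 2: 1.1.1.....
generation 3: .1.1.1...1
generation 4: 1.1.1.1.1.
generation 5: .1.1.1.1.1
generation 6: 1.1.1.1.1.

1.1.1.1.1.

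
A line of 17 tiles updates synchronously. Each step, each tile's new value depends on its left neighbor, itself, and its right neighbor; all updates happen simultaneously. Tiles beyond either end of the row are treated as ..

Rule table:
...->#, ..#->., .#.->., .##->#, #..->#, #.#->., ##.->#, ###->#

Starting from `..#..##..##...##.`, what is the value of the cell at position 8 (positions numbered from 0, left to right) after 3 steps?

.

step 1: #..#.###.####.###
step 2: .#...###.####.###
step 3: ..##.###.####.###
position 8 holds .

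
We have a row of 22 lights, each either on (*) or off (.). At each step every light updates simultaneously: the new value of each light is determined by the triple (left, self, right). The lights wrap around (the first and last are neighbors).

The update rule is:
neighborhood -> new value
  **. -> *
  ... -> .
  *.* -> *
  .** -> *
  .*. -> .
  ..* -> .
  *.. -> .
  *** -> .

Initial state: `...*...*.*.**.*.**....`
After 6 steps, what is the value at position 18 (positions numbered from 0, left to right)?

........*.****.***....
.........**..***.*....
.........**..*.**.....
.........**...***.....
.........**...*.*.....
.........**....*......
position 18 holds .

.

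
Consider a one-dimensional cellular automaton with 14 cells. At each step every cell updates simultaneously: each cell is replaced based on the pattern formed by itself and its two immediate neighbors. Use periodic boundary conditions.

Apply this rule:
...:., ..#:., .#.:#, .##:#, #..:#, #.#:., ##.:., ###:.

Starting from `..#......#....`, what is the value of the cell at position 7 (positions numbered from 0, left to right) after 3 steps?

.

step 1: ..##.....##...
step 2: ..#.#....#.#..
step 3: ..#.##...#.##.
position 7 holds .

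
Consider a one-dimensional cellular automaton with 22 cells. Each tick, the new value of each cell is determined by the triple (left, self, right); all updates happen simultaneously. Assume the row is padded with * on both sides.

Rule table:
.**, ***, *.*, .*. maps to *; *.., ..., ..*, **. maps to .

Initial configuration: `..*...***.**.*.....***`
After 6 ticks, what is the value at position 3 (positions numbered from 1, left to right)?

..*...**.**.**.....***
..*...*.**.**......***
..*...***.**.......***
..*...**.**........***
..*...*.**.........***
..*...***..........***
position 3 holds *

*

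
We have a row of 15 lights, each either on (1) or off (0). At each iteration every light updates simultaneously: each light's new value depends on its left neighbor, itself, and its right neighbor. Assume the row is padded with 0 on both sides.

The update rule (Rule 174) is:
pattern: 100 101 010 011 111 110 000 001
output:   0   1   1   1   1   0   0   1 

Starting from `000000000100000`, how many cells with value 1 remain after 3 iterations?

000000001100000
000000011000000
000000110000000
count of 1: 2

2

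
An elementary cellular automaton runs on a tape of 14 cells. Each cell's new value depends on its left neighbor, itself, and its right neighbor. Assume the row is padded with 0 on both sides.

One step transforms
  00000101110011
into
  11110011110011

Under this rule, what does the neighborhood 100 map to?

At position 10 the neighborhood is 100; the next row has 0 there.

0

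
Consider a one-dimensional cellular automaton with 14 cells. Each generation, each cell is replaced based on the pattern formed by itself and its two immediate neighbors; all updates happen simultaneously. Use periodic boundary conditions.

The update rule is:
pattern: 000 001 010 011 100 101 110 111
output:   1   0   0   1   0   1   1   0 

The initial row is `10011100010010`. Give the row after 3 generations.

00000100010101

generation 1: 00010101000001
generation 2: 01001010011100
generation 3: 00000100010101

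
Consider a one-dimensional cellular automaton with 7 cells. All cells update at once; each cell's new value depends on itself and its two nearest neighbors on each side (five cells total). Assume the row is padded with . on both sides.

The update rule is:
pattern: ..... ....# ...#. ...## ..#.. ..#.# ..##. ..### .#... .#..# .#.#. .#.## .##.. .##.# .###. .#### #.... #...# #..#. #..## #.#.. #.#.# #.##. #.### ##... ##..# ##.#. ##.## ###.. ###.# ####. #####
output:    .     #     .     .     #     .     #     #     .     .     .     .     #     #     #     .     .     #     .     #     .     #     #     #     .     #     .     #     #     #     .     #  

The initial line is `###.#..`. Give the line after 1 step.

###....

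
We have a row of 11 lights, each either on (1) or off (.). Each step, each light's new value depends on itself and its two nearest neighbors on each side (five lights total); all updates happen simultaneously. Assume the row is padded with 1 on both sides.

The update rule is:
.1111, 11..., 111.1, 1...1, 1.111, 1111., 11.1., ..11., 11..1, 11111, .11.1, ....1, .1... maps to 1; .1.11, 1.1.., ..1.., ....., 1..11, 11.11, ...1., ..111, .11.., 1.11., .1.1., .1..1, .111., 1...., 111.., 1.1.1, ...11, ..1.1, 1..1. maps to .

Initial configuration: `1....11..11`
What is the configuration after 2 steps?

.1.1.1.1..1
1..........

1..........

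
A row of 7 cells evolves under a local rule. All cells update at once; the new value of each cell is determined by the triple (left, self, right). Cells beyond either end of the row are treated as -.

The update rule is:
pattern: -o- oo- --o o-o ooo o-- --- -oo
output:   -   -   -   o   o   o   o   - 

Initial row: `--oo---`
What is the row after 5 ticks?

--o--oo

o---ooo
-oo--o-
---o--o
oo--o--
--o--oo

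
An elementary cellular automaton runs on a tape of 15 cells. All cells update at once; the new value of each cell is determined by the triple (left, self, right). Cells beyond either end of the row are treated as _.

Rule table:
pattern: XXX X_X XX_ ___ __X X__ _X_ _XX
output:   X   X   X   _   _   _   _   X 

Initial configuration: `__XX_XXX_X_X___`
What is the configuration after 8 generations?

__XXXXXXXX_____

generation 1: __XXXXXXX_X____
generation 2: __XXXXXXXX_____
generation 3: __XXXXXXXX_____  (fixed point — unchanged through generation 8)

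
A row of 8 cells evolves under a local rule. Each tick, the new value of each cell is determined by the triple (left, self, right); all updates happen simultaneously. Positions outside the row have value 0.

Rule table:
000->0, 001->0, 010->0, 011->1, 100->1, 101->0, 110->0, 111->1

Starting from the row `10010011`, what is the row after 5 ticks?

tick 1: 01001010
tick 2: 00100001
tick 3: 00010000
tick 4: 00001000
tick 5: 00000100

00000100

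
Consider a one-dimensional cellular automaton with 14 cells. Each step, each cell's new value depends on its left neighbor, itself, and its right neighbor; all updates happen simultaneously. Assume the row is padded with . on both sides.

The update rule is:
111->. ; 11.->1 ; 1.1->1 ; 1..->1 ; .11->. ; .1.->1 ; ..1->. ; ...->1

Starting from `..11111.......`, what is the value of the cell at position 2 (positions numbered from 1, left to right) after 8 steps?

1.....11111111
11111........1
....11111111.1
111........111
..11111111...1
1........111.1
11111111...111
.......111...1
position 2 holds .

.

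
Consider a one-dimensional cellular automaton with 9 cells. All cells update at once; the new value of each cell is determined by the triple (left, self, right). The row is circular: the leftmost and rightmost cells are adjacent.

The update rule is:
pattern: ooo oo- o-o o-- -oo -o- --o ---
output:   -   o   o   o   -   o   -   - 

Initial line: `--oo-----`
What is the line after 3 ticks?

---oo----
----oo---
-----oo--

-----oo--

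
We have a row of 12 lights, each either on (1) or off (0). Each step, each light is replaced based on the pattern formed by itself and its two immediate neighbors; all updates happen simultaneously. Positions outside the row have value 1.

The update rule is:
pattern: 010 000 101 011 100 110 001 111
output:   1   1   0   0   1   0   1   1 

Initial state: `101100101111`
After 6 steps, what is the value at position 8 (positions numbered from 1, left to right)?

000011100111
111101011011
111001000001
110111111110
100011111100
011101111011
position 8 holds 1

1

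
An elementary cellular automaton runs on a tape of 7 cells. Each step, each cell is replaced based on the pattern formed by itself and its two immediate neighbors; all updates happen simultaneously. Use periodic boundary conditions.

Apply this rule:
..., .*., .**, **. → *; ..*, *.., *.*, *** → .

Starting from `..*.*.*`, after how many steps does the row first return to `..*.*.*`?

1

step 1: ..*.*.*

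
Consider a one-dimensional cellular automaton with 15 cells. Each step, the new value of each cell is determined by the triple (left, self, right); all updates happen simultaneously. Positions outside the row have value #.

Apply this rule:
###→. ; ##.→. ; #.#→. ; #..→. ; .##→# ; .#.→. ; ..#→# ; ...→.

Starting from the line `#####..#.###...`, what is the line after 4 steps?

step 1: ......#..#....#
step 2: .....#..#....##
step 3: ....#..#....##.
step 4: ...#..#....##..

...#..#....##..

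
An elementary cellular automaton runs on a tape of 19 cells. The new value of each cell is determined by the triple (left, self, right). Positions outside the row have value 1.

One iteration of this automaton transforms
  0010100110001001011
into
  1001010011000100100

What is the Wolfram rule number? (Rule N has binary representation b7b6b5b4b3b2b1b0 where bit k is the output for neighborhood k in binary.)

112

position 18: 111 → 0  (bit 7 = 0)
position 8: 110 → 1  (bit 6 = 1)
position 3: 101 → 1  (bit 5 = 1)
position 0: 100 → 1  (bit 4 = 1)
position 7: 011 → 0  (bit 3 = 0)
position 2: 010 → 0  (bit 2 = 0)
position 1: 001 → 0  (bit 1 = 0)
position 10: 000 → 0  (bit 0 = 0)
bits b7..b0 = 01110000 = 112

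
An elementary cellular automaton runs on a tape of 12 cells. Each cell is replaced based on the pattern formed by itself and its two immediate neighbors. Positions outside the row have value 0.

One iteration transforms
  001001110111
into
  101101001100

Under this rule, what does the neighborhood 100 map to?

At position 3 the neighborhood is 100; the next row has 1 there.

1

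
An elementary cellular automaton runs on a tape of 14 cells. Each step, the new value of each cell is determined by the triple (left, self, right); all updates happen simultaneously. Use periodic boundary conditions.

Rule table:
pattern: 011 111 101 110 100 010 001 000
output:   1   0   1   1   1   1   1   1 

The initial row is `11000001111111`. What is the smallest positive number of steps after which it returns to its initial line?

2

step 1: 01111111000000
step 2: 11000001111111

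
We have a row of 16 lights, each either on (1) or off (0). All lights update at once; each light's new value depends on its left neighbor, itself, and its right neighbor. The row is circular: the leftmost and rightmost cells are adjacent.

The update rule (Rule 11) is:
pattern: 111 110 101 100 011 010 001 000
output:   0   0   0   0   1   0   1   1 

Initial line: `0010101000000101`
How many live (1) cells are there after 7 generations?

generation 1: 0100000011111000
generation 2: 1001111110000011
generation 3: 0011000000111110
generation 4: 1110011111100000
generation 5: 1000110000001111
generation 6: 0011100111111000
generation 7: 1110001100000011
count of 1: 7

7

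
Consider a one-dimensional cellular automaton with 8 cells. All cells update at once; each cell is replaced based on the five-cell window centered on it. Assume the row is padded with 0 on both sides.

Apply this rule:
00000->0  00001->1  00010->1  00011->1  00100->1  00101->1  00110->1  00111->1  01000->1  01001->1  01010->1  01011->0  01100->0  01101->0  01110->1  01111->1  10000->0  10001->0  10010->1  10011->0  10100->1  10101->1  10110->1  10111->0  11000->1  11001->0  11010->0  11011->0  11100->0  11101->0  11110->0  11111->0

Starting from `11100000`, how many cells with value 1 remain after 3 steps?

4

11010000
10011000
11010100
count of 1: 4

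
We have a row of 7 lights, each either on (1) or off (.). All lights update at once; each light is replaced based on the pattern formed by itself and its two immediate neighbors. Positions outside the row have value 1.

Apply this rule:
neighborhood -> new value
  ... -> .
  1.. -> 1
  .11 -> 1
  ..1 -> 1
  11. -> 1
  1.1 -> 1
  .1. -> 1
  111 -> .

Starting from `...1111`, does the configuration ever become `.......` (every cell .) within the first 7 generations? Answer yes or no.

yes

1.11...
11111.1
....111
1..11..
1111111
.......
all cells are . at generation 6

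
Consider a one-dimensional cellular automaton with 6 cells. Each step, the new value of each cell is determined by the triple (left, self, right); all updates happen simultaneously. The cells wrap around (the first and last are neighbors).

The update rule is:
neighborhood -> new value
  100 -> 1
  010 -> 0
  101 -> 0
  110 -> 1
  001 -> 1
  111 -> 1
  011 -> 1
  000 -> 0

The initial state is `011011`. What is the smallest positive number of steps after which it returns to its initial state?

1

011011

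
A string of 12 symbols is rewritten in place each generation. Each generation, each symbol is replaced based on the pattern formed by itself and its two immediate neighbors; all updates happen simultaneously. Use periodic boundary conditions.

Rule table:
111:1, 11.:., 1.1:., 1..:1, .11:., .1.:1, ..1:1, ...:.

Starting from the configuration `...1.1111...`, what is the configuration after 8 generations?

..11..11.1..
.1..11...11.
1111..1.1..1
111.111.111.
.1...1...1..
111.111.111.  (repeats generation 4; period 2)
generation 8: 111.111.111.

111.111.111.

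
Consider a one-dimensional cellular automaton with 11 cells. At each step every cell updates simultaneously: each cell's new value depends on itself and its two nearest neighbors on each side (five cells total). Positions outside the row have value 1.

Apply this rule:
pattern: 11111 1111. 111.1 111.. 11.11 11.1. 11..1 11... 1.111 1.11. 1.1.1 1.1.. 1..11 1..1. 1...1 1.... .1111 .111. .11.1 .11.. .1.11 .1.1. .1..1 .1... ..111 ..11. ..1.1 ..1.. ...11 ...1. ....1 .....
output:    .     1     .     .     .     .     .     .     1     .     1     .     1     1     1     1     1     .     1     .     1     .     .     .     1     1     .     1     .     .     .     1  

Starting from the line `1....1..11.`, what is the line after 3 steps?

step 1: ..1..1.111.
step 2: .11.1.11...
step 3: ..1.11...1.

..1.11...1.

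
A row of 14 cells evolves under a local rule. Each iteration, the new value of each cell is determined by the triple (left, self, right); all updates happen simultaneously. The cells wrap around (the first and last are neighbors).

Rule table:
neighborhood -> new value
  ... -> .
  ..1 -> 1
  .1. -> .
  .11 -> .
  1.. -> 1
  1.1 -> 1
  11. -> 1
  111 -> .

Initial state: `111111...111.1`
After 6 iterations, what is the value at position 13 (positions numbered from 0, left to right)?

1

.....11.1..11.
....1.11.11.11
1..1.1.11.11.1
111.1.1.11.11.
..11.1.1.11.11
11.11.1.1.11.1
position 13 holds 1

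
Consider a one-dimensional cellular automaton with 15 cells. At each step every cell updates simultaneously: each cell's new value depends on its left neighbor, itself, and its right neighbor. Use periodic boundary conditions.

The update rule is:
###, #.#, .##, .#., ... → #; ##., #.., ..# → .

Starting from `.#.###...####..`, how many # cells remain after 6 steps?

step 1: .####..#.###..#
step 2: ####...####...#
step 3: ###..#.###..#.#
step 4: ##...####...###
step 5: #..#.###..#.###
step 6: ...####...#####
count of #: 9

9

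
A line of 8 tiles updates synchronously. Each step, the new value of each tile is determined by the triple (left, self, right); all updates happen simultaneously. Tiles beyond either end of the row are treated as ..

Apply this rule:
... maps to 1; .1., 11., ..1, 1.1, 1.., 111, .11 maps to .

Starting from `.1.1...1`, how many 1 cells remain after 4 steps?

5

step 1: .....1..
step 2: 1111...1
step 3: .....1..  (repeats step 1; period 2)
step 4: 1111...1
count of 1: 5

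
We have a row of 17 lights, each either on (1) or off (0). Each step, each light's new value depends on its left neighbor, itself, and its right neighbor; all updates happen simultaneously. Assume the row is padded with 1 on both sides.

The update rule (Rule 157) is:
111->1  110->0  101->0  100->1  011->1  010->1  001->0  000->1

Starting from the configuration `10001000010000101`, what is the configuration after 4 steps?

01001001010010101

01101111011110101
01001110011100101
01101101011010101
01001001010010101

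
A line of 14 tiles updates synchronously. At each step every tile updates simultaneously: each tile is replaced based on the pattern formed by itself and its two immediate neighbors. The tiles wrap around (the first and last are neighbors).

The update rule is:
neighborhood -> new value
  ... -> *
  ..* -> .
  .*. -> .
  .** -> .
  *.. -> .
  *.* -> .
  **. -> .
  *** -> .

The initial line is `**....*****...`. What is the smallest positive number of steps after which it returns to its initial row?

2

...**.......*.
**....*****...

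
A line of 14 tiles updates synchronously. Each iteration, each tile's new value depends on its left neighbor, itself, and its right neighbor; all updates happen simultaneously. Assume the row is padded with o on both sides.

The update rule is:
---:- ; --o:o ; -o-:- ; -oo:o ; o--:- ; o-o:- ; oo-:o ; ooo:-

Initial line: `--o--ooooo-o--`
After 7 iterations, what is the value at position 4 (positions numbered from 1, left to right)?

iteration 1: -o--oo---o---o
iteration 2: ---ooo--o---oo
iteration 3: --oo-o-o---oo-
iteration 4: -ooo------ooo-
iteration 5: -o-o-----oo-o-
iteration 6: --------ooo---
iteration 7: -------oo-o--o
position 4 holds -

-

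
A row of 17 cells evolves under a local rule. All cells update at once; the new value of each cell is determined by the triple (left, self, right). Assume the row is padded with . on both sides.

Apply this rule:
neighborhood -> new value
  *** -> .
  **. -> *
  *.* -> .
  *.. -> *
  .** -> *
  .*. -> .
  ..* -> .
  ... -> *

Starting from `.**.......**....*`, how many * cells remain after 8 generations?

12

.********.*****..
.*......*.*...***
..*****....**.*.*
*.*...****.**....
...**.*..*.******
**.**..*...*....*
**.***..**..***..
**.*.**.***.*.***
count of *: 12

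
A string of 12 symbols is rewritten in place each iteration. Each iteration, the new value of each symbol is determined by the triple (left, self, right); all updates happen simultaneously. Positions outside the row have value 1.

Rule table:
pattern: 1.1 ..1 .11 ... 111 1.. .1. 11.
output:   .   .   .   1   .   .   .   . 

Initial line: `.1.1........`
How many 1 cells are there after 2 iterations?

iteration 1: .....111111.
iteration 2: .111........
count of 1: 3

3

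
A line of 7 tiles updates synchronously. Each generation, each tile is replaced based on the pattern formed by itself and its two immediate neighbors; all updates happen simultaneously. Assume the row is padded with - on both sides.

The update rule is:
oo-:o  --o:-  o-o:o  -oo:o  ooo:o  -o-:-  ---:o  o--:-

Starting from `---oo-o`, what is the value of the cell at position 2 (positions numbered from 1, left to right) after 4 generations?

generation 1: oo-ooo-
generation 2: oooooo-
generation 3: oooooo-  (fixed point — unchanged through generation 4)
position 2 holds o

o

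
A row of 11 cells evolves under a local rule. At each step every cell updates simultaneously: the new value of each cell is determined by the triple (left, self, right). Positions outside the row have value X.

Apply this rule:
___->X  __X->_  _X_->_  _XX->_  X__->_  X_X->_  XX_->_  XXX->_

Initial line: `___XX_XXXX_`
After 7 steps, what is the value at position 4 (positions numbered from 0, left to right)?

_X_________
___XXXXXXX_
_X_________  (repeats step 1; period 2)
step 7: _X_________
position 4 holds _

_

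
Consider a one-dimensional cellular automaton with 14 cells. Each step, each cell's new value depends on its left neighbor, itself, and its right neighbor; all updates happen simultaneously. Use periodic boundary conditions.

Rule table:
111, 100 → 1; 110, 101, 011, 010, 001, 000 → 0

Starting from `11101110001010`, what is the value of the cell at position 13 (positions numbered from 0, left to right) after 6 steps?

step 1: 01000101000000
step 2: 00100000100000
step 3: 00010000010000
step 4: 00001000001000
step 5: 00000100000100
step 6: 00000010000010
position 13 holds 0

0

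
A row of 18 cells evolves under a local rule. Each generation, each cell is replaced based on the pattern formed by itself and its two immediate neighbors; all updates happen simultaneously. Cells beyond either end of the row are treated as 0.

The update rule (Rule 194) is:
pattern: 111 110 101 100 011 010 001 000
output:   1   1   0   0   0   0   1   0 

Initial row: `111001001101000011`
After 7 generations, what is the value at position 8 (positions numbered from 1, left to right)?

0

011010010100000101
101000100000001000
000001000000010000
000010000000100000
000100000001000000
001000000010000000
010000000100000000
position 8 holds 0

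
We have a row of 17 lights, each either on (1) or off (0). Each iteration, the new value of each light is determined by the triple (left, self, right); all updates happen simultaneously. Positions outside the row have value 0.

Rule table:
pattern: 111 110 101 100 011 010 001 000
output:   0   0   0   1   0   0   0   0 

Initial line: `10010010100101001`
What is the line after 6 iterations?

00000010010000100

01001000010000100
00100100001000010
00010010000100001
00001001000010000
00000100100001000
00000010010000100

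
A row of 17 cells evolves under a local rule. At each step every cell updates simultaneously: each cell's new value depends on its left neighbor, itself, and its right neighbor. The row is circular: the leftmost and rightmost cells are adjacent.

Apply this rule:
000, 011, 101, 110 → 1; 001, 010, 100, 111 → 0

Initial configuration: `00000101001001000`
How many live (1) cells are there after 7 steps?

5

11110010000000011
00010000111111010
11000110100001100
11010111001101100
11101101001111100
10111110001000100
01100010100010000
count of 1: 5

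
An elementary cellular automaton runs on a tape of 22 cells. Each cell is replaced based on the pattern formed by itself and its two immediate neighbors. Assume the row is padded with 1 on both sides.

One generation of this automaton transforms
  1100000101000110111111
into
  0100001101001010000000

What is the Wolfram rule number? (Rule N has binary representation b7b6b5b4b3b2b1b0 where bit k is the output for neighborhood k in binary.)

70

position 0: 111 → 0  (bit 7 = 0)
position 1: 110 → 1  (bit 6 = 1)
position 8: 101 → 0  (bit 5 = 0)
position 2: 100 → 0  (bit 4 = 0)
position 13: 011 → 0  (bit 3 = 0)
position 7: 010 → 1  (bit 2 = 1)
position 6: 001 → 1  (bit 1 = 1)
position 3: 000 → 0  (bit 0 = 0)
bits b7..b0 = 01000110 = 70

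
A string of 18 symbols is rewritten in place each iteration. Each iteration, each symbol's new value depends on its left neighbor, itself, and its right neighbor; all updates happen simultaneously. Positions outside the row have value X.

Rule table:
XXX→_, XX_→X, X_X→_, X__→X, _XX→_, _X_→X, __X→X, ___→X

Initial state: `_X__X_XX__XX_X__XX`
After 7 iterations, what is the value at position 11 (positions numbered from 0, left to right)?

X

_XXXX__XXX_X_XXX__
____XXX__X_X___XXX
XXXX__XXXX_XXXX___
___XXX___X____XXXX
XXX__XXXXXXXXX____
__XXX________XXXXX
XX__XXXXXXXXX_____
position 11 holds X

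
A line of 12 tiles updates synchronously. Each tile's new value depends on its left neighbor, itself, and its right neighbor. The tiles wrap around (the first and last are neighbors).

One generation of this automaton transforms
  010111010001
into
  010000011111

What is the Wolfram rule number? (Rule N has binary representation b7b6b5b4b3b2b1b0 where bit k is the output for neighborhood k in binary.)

position 4: 111 → 0  (bit 7 = 0)
position 5: 110 → 0  (bit 6 = 0)
position 0: 101 → 0  (bit 5 = 0)
position 8: 100 → 1  (bit 4 = 1)
position 3: 011 → 0  (bit 3 = 0)
position 1: 010 → 1  (bit 2 = 1)
position 10: 001 → 1  (bit 1 = 1)
position 9: 000 → 1  (bit 0 = 1)
bits b7..b0 = 00010111 = 23

23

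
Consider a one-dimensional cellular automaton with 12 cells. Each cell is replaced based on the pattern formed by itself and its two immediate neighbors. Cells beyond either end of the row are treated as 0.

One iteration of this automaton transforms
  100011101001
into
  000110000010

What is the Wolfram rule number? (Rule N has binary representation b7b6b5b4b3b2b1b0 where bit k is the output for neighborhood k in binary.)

position 5: 111 → 0  (bit 7 = 0)
position 6: 110 → 0  (bit 6 = 0)
position 7: 101 → 0  (bit 5 = 0)
position 1: 100 → 0  (bit 4 = 0)
position 4: 011 → 1  (bit 3 = 1)
position 0: 010 → 0  (bit 2 = 0)
position 3: 001 → 1  (bit 1 = 1)
position 2: 000 → 0  (bit 0 = 0)
bits b7..b0 = 00001010 = 10

10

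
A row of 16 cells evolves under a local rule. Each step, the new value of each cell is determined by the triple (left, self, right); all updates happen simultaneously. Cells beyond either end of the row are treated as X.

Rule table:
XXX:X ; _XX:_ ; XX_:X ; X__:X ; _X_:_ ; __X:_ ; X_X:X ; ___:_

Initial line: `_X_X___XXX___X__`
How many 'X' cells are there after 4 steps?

step 1: X_X_X___XXX___X_
step 2: XX_X_X___XXX___X
step 3: XXX_X_X___XXX___
step 4: XXXX_X_X___XXX__
count of X: 9

9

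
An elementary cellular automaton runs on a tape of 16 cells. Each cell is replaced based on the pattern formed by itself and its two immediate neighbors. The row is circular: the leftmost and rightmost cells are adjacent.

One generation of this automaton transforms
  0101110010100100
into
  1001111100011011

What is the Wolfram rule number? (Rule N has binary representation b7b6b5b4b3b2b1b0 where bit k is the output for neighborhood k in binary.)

219

position 4: 111 → 1  (bit 7 = 1)
position 5: 110 → 1  (bit 6 = 1)
position 2: 101 → 0  (bit 5 = 0)
position 6: 100 → 1  (bit 4 = 1)
position 3: 011 → 1  (bit 3 = 1)
position 1: 010 → 0  (bit 2 = 0)
position 0: 001 → 1  (bit 1 = 1)
position 15: 000 → 1  (bit 0 = 1)
bits b7..b0 = 11011011 = 219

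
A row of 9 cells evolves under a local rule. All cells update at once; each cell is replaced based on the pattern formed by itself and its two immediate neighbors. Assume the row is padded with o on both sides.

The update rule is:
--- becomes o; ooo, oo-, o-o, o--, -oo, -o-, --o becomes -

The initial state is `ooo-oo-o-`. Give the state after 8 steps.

---------
-ooooooo-
---------  (repeats step 1; period 2)
step 8: -ooooooo-

-ooooooo-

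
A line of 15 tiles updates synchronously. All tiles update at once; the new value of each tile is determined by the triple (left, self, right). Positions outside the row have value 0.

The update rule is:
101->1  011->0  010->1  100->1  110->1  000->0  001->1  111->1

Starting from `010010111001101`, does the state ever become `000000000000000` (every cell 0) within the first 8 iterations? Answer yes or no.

111111011110111
011111101111011
101111110111101
110111111011111
011011111101111
101101111110111
110110111111011
011011011111101
iteration 8 is 011011011111101, still not uniform 0

no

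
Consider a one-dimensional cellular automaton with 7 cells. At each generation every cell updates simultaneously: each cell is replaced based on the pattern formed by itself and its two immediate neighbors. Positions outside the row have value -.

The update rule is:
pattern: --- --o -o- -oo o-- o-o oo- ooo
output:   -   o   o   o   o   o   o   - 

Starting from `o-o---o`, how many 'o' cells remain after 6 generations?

generation 1: oooo-oo
generation 2: o--oooo
generation 3: oooo--o
generation 4: o--oooo  (repeats generation 2; period 2)
generation 6: o--oooo
count of o: 5

5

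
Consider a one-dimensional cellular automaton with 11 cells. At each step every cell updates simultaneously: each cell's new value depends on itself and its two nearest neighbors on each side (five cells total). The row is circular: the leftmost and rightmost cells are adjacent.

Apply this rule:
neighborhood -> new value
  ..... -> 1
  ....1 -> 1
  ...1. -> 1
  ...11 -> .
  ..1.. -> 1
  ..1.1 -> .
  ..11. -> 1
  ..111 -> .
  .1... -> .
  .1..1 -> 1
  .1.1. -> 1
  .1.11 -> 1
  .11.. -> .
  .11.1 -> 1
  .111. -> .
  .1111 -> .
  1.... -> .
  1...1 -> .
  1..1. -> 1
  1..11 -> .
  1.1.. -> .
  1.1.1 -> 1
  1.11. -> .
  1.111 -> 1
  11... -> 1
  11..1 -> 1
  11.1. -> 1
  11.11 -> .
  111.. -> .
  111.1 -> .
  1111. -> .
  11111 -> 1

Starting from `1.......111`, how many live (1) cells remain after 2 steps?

.1.1111....
1.11...1.11
count of 1: 6

6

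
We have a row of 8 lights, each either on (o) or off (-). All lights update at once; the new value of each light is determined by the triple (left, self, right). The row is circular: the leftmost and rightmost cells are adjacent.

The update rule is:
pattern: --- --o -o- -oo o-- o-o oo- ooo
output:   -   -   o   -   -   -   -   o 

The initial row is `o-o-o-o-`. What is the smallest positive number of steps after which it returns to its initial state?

o-o-o-o-

1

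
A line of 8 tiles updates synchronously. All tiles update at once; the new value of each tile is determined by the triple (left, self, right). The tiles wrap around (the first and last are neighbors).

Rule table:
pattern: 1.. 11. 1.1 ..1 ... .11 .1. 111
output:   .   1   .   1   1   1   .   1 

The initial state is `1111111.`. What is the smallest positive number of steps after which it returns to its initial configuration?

1

step 1: 1111111.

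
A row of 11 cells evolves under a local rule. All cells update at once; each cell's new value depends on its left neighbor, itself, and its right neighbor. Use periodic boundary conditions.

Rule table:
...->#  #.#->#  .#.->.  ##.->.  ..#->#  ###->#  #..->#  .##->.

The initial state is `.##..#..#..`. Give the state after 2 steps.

step 1: #..##.##.##
step 2: .##..#..#.#

.##..#..#.#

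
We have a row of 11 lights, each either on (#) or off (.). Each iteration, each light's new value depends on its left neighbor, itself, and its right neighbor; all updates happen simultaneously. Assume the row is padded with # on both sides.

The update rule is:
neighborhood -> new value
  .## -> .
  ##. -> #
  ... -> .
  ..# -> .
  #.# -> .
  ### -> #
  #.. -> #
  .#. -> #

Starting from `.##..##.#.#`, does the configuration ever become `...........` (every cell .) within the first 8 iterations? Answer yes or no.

no

..##..#.#..
#..##.#.##.
##..#.#..#.
###.#.##.#.
###.#..#.#.
###.##.#.#.
###..#.#.#.
####.#.#.#.
iteration 8 is ####.#.#.#., still not uniform .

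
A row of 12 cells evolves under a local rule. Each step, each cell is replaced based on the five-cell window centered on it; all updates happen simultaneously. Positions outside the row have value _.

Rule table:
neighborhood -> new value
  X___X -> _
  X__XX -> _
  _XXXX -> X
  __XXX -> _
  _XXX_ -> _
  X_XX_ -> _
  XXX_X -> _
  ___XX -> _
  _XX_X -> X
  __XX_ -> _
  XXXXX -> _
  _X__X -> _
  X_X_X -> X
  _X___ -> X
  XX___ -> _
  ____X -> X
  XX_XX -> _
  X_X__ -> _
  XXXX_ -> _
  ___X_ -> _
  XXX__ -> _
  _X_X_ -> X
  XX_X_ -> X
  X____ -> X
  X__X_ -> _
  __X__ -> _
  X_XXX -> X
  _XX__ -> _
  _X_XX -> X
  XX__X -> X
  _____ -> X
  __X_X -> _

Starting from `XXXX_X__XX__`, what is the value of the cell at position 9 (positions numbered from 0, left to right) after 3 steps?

_

_X__X______X
_____XXXXX__
XXXX__X____X
position 9 holds _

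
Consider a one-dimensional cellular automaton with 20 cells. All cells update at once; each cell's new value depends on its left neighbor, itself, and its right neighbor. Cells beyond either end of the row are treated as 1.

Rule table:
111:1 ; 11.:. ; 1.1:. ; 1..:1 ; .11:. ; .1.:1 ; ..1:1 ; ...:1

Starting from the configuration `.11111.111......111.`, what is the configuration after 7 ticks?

..111...1.111111.1..
11.1.1111..1111..111
1..1..11.11.11.11.11
.11111.............1
..111.1111111111111.
11.1...11111111111..
1..1111.111111111.11

1..1111.111111111.11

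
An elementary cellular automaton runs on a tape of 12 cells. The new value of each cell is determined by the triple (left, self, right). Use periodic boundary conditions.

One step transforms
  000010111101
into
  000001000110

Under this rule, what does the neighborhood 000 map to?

At position 1 the neighborhood is 000; the next row has 0 there.

0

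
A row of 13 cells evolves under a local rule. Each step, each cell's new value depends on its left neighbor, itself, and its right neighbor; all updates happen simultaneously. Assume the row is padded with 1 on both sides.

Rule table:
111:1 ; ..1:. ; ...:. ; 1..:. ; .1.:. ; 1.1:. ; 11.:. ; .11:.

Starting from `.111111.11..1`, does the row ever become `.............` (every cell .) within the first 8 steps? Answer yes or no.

yes

..1111.......
...11........
.............
all cells are . at step 3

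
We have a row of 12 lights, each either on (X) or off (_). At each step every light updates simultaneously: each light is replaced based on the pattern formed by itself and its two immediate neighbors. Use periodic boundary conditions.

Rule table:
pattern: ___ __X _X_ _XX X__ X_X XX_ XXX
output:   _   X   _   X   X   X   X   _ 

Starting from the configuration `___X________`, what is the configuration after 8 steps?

step 1: __X_X_______
step 2: _X_X_X______
step 3: X_X_X_X_____
step 4: _X_X_X_X___X
step 5: X_X_X_X_X_X_
step 6: _X_X_X_X_X_X
step 7: X_X_X_X_X_X_  (repeats step 5; period 2)
step 8: _X_X_X_X_X_X

_X_X_X_X_X_X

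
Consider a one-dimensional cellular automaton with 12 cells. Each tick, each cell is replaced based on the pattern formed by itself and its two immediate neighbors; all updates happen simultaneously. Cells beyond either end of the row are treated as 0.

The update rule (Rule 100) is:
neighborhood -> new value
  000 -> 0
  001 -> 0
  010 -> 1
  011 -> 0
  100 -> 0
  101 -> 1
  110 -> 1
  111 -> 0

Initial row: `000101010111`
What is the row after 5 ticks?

000111111001
000000001001
000000001001  (fixed point — unchanged through tick 5)

000000001001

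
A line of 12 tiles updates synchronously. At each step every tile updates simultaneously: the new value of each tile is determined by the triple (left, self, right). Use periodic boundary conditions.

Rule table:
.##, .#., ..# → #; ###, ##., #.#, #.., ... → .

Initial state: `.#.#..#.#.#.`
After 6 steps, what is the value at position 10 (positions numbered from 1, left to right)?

##.#.##.#.#.
#..#.#..#.#.
#.##.#.##.#.
#.#..#.#..#.
#.#.##.#.##.
#.#.#..#.#..
position 10 holds #

#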